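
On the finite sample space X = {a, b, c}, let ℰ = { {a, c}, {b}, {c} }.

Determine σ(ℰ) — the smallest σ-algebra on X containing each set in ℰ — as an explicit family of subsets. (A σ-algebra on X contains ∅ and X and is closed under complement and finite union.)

σ(ℰ) (8 sets): { ∅, {a}, {b}, {c}, {a, b}, {a, c}, {b, c}, X }

Working:
Begin from { ∅, {b}, {c}, {a, c}, X } (that is, ℰ plus ∅ and X).
Pass 1 adds 2:
  {a, b}  = ᶜ of {c}
  {b, c}  = {c} ∪ {b}
  |family| = 7
Pass 2 (1 new):
  {a}  = ᶜ of {b, c}
  |family| = 8
Pass 3: stable.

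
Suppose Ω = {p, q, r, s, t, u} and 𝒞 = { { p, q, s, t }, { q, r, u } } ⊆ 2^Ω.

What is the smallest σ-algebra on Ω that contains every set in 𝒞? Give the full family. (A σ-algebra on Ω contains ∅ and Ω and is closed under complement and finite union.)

σ(𝒞) = { {  }, { q }, { r, u }, { p, s, t }, { q, r, u }, { p, q, s, t }, { p, r, s, t, u }, Ω }

Derivation:
Seed the family with 𝒞 together with ∅ and Ω: { {  }, { q, r, u }, { p, q, s, t }, Ω }.
Round 1: +2 →
  { r, u }  = { p, q, s, t }ᶜ
  { p, s, t }  = { q, r, u }ᶜ
  [6 total]
Round 2. New:
  { p, r, s, t, u }  = { p, s, t } ∪ { r, u }
  [7 total]
Round 3 (1 new):
  { q }  = { p, r, s, t, u }ᶜ
  [8 total]
After Round 4 the family is unchanged; done.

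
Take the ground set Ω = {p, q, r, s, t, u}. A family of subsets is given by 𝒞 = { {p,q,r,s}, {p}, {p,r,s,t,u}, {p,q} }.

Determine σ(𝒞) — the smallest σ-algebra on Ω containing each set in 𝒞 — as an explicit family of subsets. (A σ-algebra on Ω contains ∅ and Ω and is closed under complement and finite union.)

Begin from { ∅, {p}, {p,q}, {p,q,r,s}, {p,r,s,t,u}, Ω } (that is, 𝒞 plus ∅ and Ω).
Round 1. New:
  {q}  = complement {p,r,s,t,u}
  {t,u}  = complement {p,q,r,s}
  {r,s,t,u}  = complement {p,q}
  {q,r,s,t,u}  = complement {p}
  |family| = 10
Round 2 adds 3:
  {p,t,u}  = {t,u} ∪ {p}
  {q,t,u}  = {t,u} ∪ {q}
  {p,q,t,u}  = {t,u} ∪ {p,q}
  |family| = 13
Round 3 adds 3:
  {r,s}  = complement {p,q,t,u}
  {p,r,s}  = complement {q,t,u}
  {q,r,s}  = complement {p,t,u}
  |family| = 16
After Round 4 the family is unchanged; done.

|σ(𝒞)| = 16.  σ(𝒞) = { ∅, {p}, {q}, {p,q}, {r,s}, {t,u}, {p,r,s}, {p,t,u}, {q,r,s}, {q,t,u}, {p,q,r,s}, {p,q,t,u}, {r,s,t,u}, {p,r,s,t,u}, {q,r,s,t,u}, Ω }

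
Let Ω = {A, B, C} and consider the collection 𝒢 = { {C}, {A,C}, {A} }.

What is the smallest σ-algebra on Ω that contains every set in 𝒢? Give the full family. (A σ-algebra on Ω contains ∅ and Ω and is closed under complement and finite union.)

σ(𝒢) (8 sets): { {}, {A}, {B}, {C}, {A,B}, {A,C}, {B,C}, Ω }

Check:
Take S₀ = 𝒢 ∪ {∅, Ω} = { {}, {A}, {C}, {A,C}, Ω }.
Round 1: +3 →
  {B}  = ᶜ of {A,C}
  {A,B}  = ᶜ of {C}
  {B,C}  = ᶜ of {A}
  [8 total]
Round 2: no new sets; the family is a σ-algebra.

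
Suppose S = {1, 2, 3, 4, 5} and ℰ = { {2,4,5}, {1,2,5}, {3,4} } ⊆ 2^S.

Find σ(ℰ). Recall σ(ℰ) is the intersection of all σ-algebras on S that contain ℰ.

Answer: σ(ℰ) = { ∅, {1}, {3}, {4}, {1,3}, {1,4}, {2,5}, {3,4}, {1,2,5}, {1,3,4}, {2,3,5}, {2,4,5}, {1,2,3,5}, {1,2,4,5}, {2,3,4,5}, S }

Check:
Take S₀ = ℰ ∪ {∅, S} = { ∅, {3,4}, {1,2,5}, {2,4,5}, S }.
Iteration 1: 3 new —
  {1,3}  = ᶜ of {2,4,5}
  {1,2,4,5}  = {1,2,5} ∪ {2,4,5}
  {2,3,4,5}  = {3,4} ∪ {2,4,5}
  (now 8)
Iteration 2: +4 →
  {1}  = ᶜ of {2,3,4,5}
  {3}  = ᶜ of {1,2,4,5}
  {1,3,4}  = {3,4} ∪ {1,3}
  {1,2,3,5}  = {1,2,5} ∪ {1,3}
  (now 12)
Iteration 3 adds 2:
  {4}  = ᶜ of {1,2,3,5}
  {2,5}  = ᶜ of {1,3,4}
  (now 14)
Iteration 4: 2 new —
  {1,4}  = {4} ∪ {1}
  {2,3,5}  = {3} ∪ {2,5}
  (now 16)
After Iteration 5 the family is unchanged; done.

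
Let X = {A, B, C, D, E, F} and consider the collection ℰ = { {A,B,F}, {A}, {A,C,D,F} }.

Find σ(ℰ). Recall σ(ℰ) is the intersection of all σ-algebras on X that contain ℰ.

|σ(ℰ)| = 32.  σ(ℰ) = { {}, {A}, {B}, {E}, {F}, {A,B}, {A,E}, {A,F}, {B,E}, {B,F}, {C,D}, {E,F}, {A,B,E}, {A,B,F}, {A,C,D}, {A,E,F}, {B,C,D}, {B,E,F}, {C,D,E}, {C,D,F}, {A,B,C,D}, {A,B,E,F}, {A,C,D,E}, {A,C,D,F}, {B,C,D,E}, {B,C,D,F}, {C,D,E,F}, {A,B,C,D,E}, {A,B,C,D,F}, {A,C,D,E,F}, {B,C,D,E,F}, X }

Working:
Begin from { {}, {A}, {A,B,F}, {A,C,D,F}, X } (that is, ℰ plus ∅ and X).
Pass 1. New:
  {B,E}  = {A,C,D,F}ᶜ
  {C,D,E}  = {A,B,F}ᶜ
  {A,B,C,D,F}  = {A,C,D,F} ∪ {A,B,F}
  {B,C,D,E,F}  = {A}ᶜ
  |family| = 9
Pass 2. New:
  {E}  = {A,B,C,D,F}ᶜ
  {A,B,E}  = {B,E} ∪ {A}
  {A,B,E,F}  = {B,E} ∪ {A,B,F}
  {A,C,D,E}  = {C,D,E} ∪ {A}
  {B,C,D,E}  = {B,E} ∪ {C,D,E}
  {A,C,D,E,F}  = {C,D,E} ∪ {A,C,D,F}
  |family| = 15
Pass 3: +7 →
  {B}  = {A,C,D,E,F}ᶜ
  {A,E}  = {E} ∪ {A}
  {A,F}  = {B,C,D,E}ᶜ
  {B,F}  = {A,C,D,E}ᶜ
  {C,D}  = {A,B,E,F}ᶜ
  {C,D,F}  = {A,B,E}ᶜ
  {A,B,C,D,E}  = {B,E} ∪ {A,C,D,E}
  |family| = 22
Pass 4 (8 new):
  {F}  = {A,B,C,D,E}ᶜ
  {A,B}  = {B} ∪ {A}
  {A,C,D}  = {C,D} ∪ {A}
  {A,E,F}  = {A,F} ∪ {A,E}
  {B,C,D}  = {C,D} ∪ {B}
  {B,E,F}  = {B,E} ∪ {B,F}
  {B,C,D,F}  = {A,E}ᶜ
  {C,D,E,F}  = {C,D,E} ∪ {C,D,F}
  |family| = 30
Pass 5 (2 new):
  {E,F}  = {F} ∪ {E}
  {A,B,C,D}  = {C,D} ∪ {A,B}
  |family| = 32
After Pass 6 the family is unchanged; done.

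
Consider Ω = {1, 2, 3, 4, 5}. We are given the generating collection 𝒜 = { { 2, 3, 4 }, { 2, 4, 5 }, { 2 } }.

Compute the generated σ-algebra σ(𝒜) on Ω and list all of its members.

Answer: σ(𝒜) = { {  }, { 1 }, { 2 }, { 3 }, { 4 }, { 5 }, { 1, 2 }, { 1, 3 }, { 1, 4 }, { 1, 5 }, { 2, 3 }, { 2, 4 }, { 2, 5 }, { 3, 4 }, { 3, 5 }, { 4, 5 }, { 1, 2, 3 }, { 1, 2, 4 }, { 1, 2, 5 }, { 1, 3, 4 }, { 1, 3, 5 }, { 1, 4, 5 }, { 2, 3, 4 }, { 2, 3, 5 }, { 2, 4, 5 }, { 3, 4, 5 }, { 1, 2, 3, 4 }, { 1, 2, 3, 5 }, { 1, 2, 4, 5 }, { 1, 3, 4, 5 }, { 2, 3, 4, 5 }, Ω }

Derivation:
Seed the family with 𝒜 together with ∅ and Ω: { {  }, { 2 }, { 2, 3, 4 }, { 2, 4, 5 }, Ω }.
Step 1: 4 new —
  { 1, 3 }  = { 2, 4, 5 }ᶜ
  { 1, 5 }  = { 2, 3, 4 }ᶜ
  { 1, 3, 4, 5 }  = { 2 }ᶜ
  { 2, 3, 4, 5 }  = { 2, 3, 4 } ∪ { 2, 4, 5 }
  — 9 sets.
Step 2: 6 new —
  { 1 }  = { 2, 3, 4, 5 }ᶜ
  { 1, 2, 3 }  = { 2 } ∪ { 1, 3 }
  { 1, 2, 5 }  = { 2 } ∪ { 1, 5 }
  { 1, 3, 5 }  = { 1, 3 } ∪ { 1, 5 }
  { 1, 2, 3, 4 }  = { 2, 3, 4 } ∪ { 1, 3 }
  { 1, 2, 4, 5 }  = { 1, 5 } ∪ { 2, 4, 5 }
  — 15 sets.
Step 3. New:
  { 3 }  = { 1, 2, 4, 5 }ᶜ
  { 5 }  = { 1, 2, 3, 4 }ᶜ
  { 1, 2 }  = { 2 } ∪ { 1 }
  { 2, 4 }  = { 1, 3, 5 }ᶜ
  { 3, 4 }  = { 1, 2, 5 }ᶜ
  { 4, 5 }  = { 1, 2, 3 }ᶜ
  { 1, 2, 3, 5 }  = { 1, 2, 5 } ∪ { 1, 2, 3 }
  — 22 sets.
Step 4 adds 8:
  { 4 }  = { 1, 2, 3, 5 }ᶜ
  { 2, 3 }  = { 2 } ∪ { 3 }
  { 2, 5 }  = { 2 } ∪ { 5 }
  { 3, 5 }  = { 5 } ∪ { 3 }
  { 1, 2, 4 }  = { 2, 4 } ∪ { 1, 2 }
  { 1, 3, 4 }  = { 3, 4 } ∪ { 1, 3 }
  { 1, 4, 5 }  = { 4, 5 } ∪ { 1, 5 }
  { 3, 4, 5 }  = { 1, 2 }ᶜ
  — 30 sets.
Step 5: 2 new —
  { 1, 4 }  = { 4 } ∪ { 1 }
  { 2, 3, 5 }  = { 2, 5 } ∪ { 3 }
  — 32 sets.
Step 6: no new sets; the family is a σ-algebra.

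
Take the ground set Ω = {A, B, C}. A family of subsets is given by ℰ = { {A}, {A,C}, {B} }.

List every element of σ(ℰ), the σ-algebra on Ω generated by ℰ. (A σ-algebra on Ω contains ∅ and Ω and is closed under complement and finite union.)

Answer: σ(ℰ) = { {}, {A}, {B}, {C}, {A,B}, {A,C}, {B,C}, Ω }

Check:
Begin from { {}, {A}, {B}, {A,C}, Ω } (that is, ℰ plus ∅ and Ω).
Iteration 1 (2 new):
  {A,B}  = {B} ∪ {A}
  {B,C}  = ᶜ of {A}
Iteration 2: +1 →
  {C}  = ᶜ of {A,B}
Iteration 3: no new sets; the family is a σ-algebra.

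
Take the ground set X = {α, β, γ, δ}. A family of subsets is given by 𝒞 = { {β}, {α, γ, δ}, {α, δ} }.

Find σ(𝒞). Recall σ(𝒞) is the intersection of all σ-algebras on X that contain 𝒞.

σ(𝒞) (8 sets): { ∅, {β}, {γ}, {α, δ}, {β, γ}, {α, β, δ}, {α, γ, δ}, X }

Check:
Start: 𝒞 ∪ {∅, X} = { ∅, {β}, {α, δ}, {α, γ, δ}, X }.
Round 1: 2 new —
  {β, γ}  = complement {α, δ}
  {α, β, δ}  = {α, δ} ∪ {β}
  — 7 sets.
Round 2: +1 →
  {γ}  = complement {α, β, δ}
  — 8 sets.
Round 3: no new sets; the family is a σ-algebra.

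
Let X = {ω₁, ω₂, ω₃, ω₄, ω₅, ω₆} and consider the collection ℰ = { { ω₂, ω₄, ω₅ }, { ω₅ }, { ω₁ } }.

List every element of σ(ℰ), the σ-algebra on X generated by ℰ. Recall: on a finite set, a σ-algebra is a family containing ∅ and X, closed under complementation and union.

|σ(ℰ)| = 16.  σ(ℰ) = { {}, { ω₁ }, { ω₅ }, { ω₁, ω₅ }, { ω₂, ω₄ }, { ω₃, ω₆ }, { ω₁, ω₂, ω₄ }, { ω₁, ω₃, ω₆ }, { ω₂, ω₄, ω₅ }, { ω₃, ω₅, ω₆ }, { ω₁, ω₂, ω₄, ω₅ }, { ω₁, ω₃, ω₅, ω₆ }, { ω₂, ω₃, ω₄, ω₆ }, { ω₁, ω₂, ω₃, ω₄, ω₆ }, { ω₂, ω₃, ω₄, ω₅, ω₆ }, X }

Derivation:
Initial family (5 sets): { {}, { ω₁ }, { ω₅ }, { ω₂, ω₄, ω₅ }, X }.
Pass 1: 5 new —
  { ω₁, ω₅ }  = { ω₅ } ∪ { ω₁ }
  { ω₁, ω₃, ω₆ }  = X∖{ ω₂, ω₄, ω₅ }
  { ω₁, ω₂, ω₄, ω₅ }  = { ω₂, ω₄, ω₅ } ∪ { ω₁ }
  { ω₁, ω₂, ω₃, ω₄, ω₆ }  = X∖{ ω₅ }
  { ω₂, ω₃, ω₄, ω₅, ω₆ }  = X∖{ ω₁ }
Pass 2 (3 new):
  { ω₃, ω₆ }  = X∖{ ω₁, ω₂, ω₄, ω₅ }
  { ω₁, ω₃, ω₅, ω₆ }  = { ω₁, ω₃, ω₆ } ∪ { ω₅ }
  { ω₂, ω₃, ω₄, ω₆ }  = X∖{ ω₁, ω₅ }
Pass 3 (2 new):
  { ω₂, ω₄ }  = X∖{ ω₁, ω₃, ω₅, ω₆ }
  { ω₃, ω₅, ω₆ }  = { ω₃, ω₆ } ∪ { ω₅ }
Pass 4: 1 new —
  { ω₁, ω₂, ω₄ }  = X∖{ ω₃, ω₅, ω₆ }
Pass 5 adds nothing — fixpoint reached.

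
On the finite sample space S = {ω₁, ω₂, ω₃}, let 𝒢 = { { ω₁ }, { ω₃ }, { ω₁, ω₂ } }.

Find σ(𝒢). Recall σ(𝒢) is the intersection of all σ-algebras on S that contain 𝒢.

Seed the family with 𝒢 together with ∅ and S: { ∅, { ω₁ }, { ω₃ }, { ω₁, ω₂ }, S }.
Round 1 adds 2:
  { ω₁, ω₃ }  = { ω₃ } ∪ { ω₁ }
  { ω₂, ω₃ }  = { ω₁ }ᶜ
Round 2 adds 1:
  { ω₂ }  = { ω₁, ω₃ }ᶜ
Round 3: already closed under ᶜ and ∪.

|σ(𝒢)| = 8.  σ(𝒢) = { ∅, { ω₁ }, { ω₂ }, { ω₃ }, { ω₁, ω₂ }, { ω₁, ω₃ }, { ω₂, ω₃ }, S }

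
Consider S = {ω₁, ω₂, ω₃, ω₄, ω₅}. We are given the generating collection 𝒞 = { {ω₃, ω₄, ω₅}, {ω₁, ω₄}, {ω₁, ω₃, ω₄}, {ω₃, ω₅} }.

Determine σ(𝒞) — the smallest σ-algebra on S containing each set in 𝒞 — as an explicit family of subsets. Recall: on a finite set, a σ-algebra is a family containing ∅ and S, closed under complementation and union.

Begin from { {}, {ω₁, ω₄}, {ω₃, ω₅}, {ω₁, ω₃, ω₄}, {ω₃, ω₄, ω₅}, S } (that is, 𝒞 plus ∅ and S).
Round 1 adds 5:
  {ω₁, ω₂}  = complement {ω₃, ω₄, ω₅}
  {ω₂, ω₅}  = complement {ω₁, ω₃, ω₄}
  {ω₁, ω₂, ω₄}  = complement {ω₃, ω₅}
  {ω₂, ω₃, ω₅}  = complement {ω₁, ω₄}
  {ω₁, ω₃, ω₄, ω₅}  = {ω₃, ω₄, ω₅} ∪ {ω₁, ω₃, ω₄}
  |family| = 11
Round 2 (6 new):
  {ω₂}  = complement {ω₁, ω₃, ω₄, ω₅}
  {ω₁, ω₂, ω₅}  = {ω₂, ω₅} ∪ {ω₁, ω₂}
  {ω₁, ω₂, ω₃, ω₄}  = {ω₁, ω₂} ∪ {ω₁, ω₃, ω₄}
  {ω₁, ω₂, ω₃, ω₅}  = {ω₁, ω₂} ∪ {ω₂, ω₃, ω₅}
  {ω₁, ω₂, ω₄, ω₅}  = {ω₂, ω₅} ∪ {ω₁, ω₂, ω₄}
  {ω₂, ω₃, ω₄, ω₅}  = {ω₂, ω₅} ∪ {ω₃, ω₄, ω₅}
  |family| = 17
Round 3. New:
  {ω₁}  = complement {ω₂, ω₃, ω₄, ω₅}
  {ω₃}  = complement {ω₁, ω₂, ω₄, ω₅}
  {ω₄}  = complement {ω₁, ω₂, ω₃, ω₅}
  {ω₅}  = complement {ω₁, ω₂, ω₃, ω₄}
  {ω₃, ω₄}  = complement {ω₁, ω₂, ω₅}
  |family| = 22
Round 4: +10 →
  {ω₁, ω₃}  = {ω₃} ∪ {ω₁}
  {ω₁, ω₅}  = {ω₅} ∪ {ω₁}
  {ω₂, ω₃}  = {ω₂} ∪ {ω₃}
  {ω₂, ω₄}  = {ω₂} ∪ {ω₄}
  {ω₄, ω₅}  = {ω₅} ∪ {ω₄}
  {ω₁, ω₂, ω₃}  = {ω₁, ω₂} ∪ {ω₃}
  {ω₁, ω₃, ω₅}  = {ω₃, ω₅} ∪ {ω₁}
  {ω₁, ω₄, ω₅}  = {ω₅} ∪ {ω₁, ω₄}
  {ω₂, ω₃, ω₄}  = {ω₃, ω₄} ∪ {ω₂}
  {ω₂, ω₄, ω₅}  = {ω₂, ω₅} ∪ {ω₄}
  |family| = 32
Round 5: closed — nothing new.

Therefore σ(𝒞) = { {}, {ω₁}, {ω₂}, {ω₃}, {ω₄}, {ω₅}, {ω₁, ω₂}, {ω₁, ω₃}, {ω₁, ω₄}, {ω₁, ω₅}, {ω₂, ω₃}, {ω₂, ω₄}, {ω₂, ω₅}, {ω₃, ω₄}, {ω₃, ω₅}, {ω₄, ω₅}, {ω₁, ω₂, ω₃}, {ω₁, ω₂, ω₄}, {ω₁, ω₂, ω₅}, {ω₁, ω₃, ω₄}, {ω₁, ω₃, ω₅}, {ω₁, ω₄, ω₅}, {ω₂, ω₃, ω₄}, {ω₂, ω₃, ω₅}, {ω₂, ω₄, ω₅}, {ω₃, ω₄, ω₅}, {ω₁, ω₂, ω₃, ω₄}, {ω₁, ω₂, ω₃, ω₅}, {ω₁, ω₂, ω₄, ω₅}, {ω₁, ω₃, ω₄, ω₅}, {ω₂, ω₃, ω₄, ω₅}, S } (|σ(𝒞)| = 32).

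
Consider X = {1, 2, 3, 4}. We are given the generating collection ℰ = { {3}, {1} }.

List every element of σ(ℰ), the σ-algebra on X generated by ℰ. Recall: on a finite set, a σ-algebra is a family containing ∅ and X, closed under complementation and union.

Answer: σ(ℰ) = { ∅, {1}, {3}, {1, 3}, {2, 4}, {1, 2, 4}, {2, 3, 4}, X }

Working:
Begin from { ∅, {1}, {3}, X } (that is, ℰ plus ∅ and X).
Pass 1 adds 3:
  {1, 3}  = {3} ∪ {1}
  {1, 2, 4}  = complement {3}
  {2, 3, 4}  = complement {1}
  [7 total]
Pass 2: +1 →
  {2, 4}  = complement {1, 3}
  [8 total]
Pass 3: no new sets; the family is a σ-algebra.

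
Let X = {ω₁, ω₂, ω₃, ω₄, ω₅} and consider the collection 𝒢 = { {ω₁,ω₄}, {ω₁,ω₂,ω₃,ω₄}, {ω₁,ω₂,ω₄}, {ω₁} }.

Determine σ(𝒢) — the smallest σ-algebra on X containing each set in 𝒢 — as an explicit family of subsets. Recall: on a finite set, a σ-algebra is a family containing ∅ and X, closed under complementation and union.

Seed the family with 𝒢 together with ∅ and X: { {}, {ω₁}, {ω₁,ω₄}, {ω₁,ω₂,ω₄}, {ω₁,ω₂,ω₃,ω₄}, X }.
Pass 1 (4 new):
  {ω₅}  = X∖{ω₁,ω₂,ω₃,ω₄}
  {ω₃,ω₅}  = X∖{ω₁,ω₂,ω₄}
  {ω₂,ω₃,ω₅}  = X∖{ω₁,ω₄}
  {ω₂,ω₃,ω₄,ω₅}  = X∖{ω₁}
  (now 10)
Pass 2: +6 →
  {ω₁,ω₅}  = {ω₅} ∪ {ω₁}
  {ω₁,ω₃,ω₅}  = {ω₃,ω₅} ∪ {ω₁}
  {ω₁,ω₄,ω₅}  = {ω₅} ∪ {ω₁,ω₄}
  {ω₁,ω₂,ω₃,ω₅}  = {ω₂,ω₃,ω₅} ∪ {ω₁}
  {ω₁,ω₂,ω₄,ω₅}  = {ω₁,ω₂,ω₄} ∪ {ω₅}
  {ω₁,ω₃,ω₄,ω₅}  = {ω₁,ω₄} ∪ {ω₃,ω₅}
  (now 16)
Pass 3 adds 6:
  {ω₂}  = X∖{ω₁,ω₃,ω₄,ω₅}
  {ω₃}  = X∖{ω₁,ω₂,ω₄,ω₅}
  {ω₄}  = X∖{ω₁,ω₂,ω₃,ω₅}
  {ω₂,ω₃}  = X∖{ω₁,ω₄,ω₅}
  {ω₂,ω₄}  = X∖{ω₁,ω₃,ω₅}
  {ω₂,ω₃,ω₄}  = X∖{ω₁,ω₅}
  (now 22)
Pass 4. New:
  {ω₁,ω₂}  = {ω₂} ∪ {ω₁}
  {ω₁,ω₃}  = {ω₃} ∪ {ω₁}
  {ω₂,ω₅}  = {ω₂} ∪ {ω₅}
  {ω₃,ω₄}  = {ω₃} ∪ {ω₄}
  {ω₄,ω₅}  = {ω₅} ∪ {ω₄}
  {ω₁,ω₂,ω₃}  = {ω₂,ω₃} ∪ {ω₁}
  {ω₁,ω₂,ω₅}  = {ω₂} ∪ {ω₁,ω₅}
  {ω₁,ω₃,ω₄}  = {ω₃} ∪ {ω₁,ω₄}
  {ω₂,ω₄,ω₅}  = {ω₅} ∪ {ω₂,ω₄}
  {ω₃,ω₄,ω₅}  = {ω₄} ∪ {ω₃,ω₅}
  (now 32)
Pass 5: no new sets; the family is a σ-algebra.

Hence σ(𝒢) has 32 members: { {}, {ω₁}, {ω₂}, {ω₃}, {ω₄}, {ω₅}, {ω₁,ω₂}, {ω₁,ω₃}, {ω₁,ω₄}, {ω₁,ω₅}, {ω₂,ω₃}, {ω₂,ω₄}, {ω₂,ω₅}, {ω₃,ω₄}, {ω₃,ω₅}, {ω₄,ω₅}, {ω₁,ω₂,ω₃}, {ω₁,ω₂,ω₄}, {ω₁,ω₂,ω₅}, {ω₁,ω₃,ω₄}, {ω₁,ω₃,ω₅}, {ω₁,ω₄,ω₅}, {ω₂,ω₃,ω₄}, {ω₂,ω₃,ω₅}, {ω₂,ω₄,ω₅}, {ω₃,ω₄,ω₅}, {ω₁,ω₂,ω₃,ω₄}, {ω₁,ω₂,ω₃,ω₅}, {ω₁,ω₂,ω₄,ω₅}, {ω₁,ω₃,ω₄,ω₅}, {ω₂,ω₃,ω₄,ω₅}, X }.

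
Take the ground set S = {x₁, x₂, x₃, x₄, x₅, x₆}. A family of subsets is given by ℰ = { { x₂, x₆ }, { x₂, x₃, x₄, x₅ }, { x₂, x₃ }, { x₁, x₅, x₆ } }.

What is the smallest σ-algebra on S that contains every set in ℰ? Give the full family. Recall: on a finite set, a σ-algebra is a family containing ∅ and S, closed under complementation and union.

σ(ℰ) = { {}, { x₁ }, { x₂ }, { x₃ }, { x₄ }, { x₅ }, { x₆ }, { x₁, x₂ }, { x₁, x₃ }, { x₁, x₄ }, { x₁, x₅ }, { x₁, x₆ }, { x₂, x₃ }, { x₂, x₄ }, { x₂, x₅ }, { x₂, x₆ }, { x₃, x₄ }, { x₃, x₅ }, { x₃, x₆ }, { x₄, x₅ }, { x₄, x₆ }, { x₅, x₆ }, { x₁, x₂, x₃ }, { x₁, x₂, x₄ }, { x₁, x₂, x₅ }, { x₁, x₂, x₆ }, { x₁, x₃, x₄ }, { x₁, x₃, x₅ }, { x₁, x₃, x₆ }, { x₁, x₄, x₅ }, { x₁, x₄, x₆ }, { x₁, x₅, x₆ }, { x₂, x₃, x₄ }, { x₂, x₃, x₅ }, { x₂, x₃, x₆ }, { x₂, x₄, x₅ }, { x₂, x₄, x₆ }, { x₂, x₅, x₆ }, { x₃, x₄, x₅ }, { x₃, x₄, x₆ }, { x₃, x₅, x₆ }, { x₄, x₅, x₆ }, { x₁, x₂, x₃, x₄ }, { x₁, x₂, x₃, x₅ }, { x₁, x₂, x₃, x₆ }, { x₁, x₂, x₄, x₅ }, { x₁, x₂, x₄, x₆ }, { x₁, x₂, x₅, x₆ }, { x₁, x₃, x₄, x₅ }, { x₁, x₃, x₄, x₆ }, { x₁, x₃, x₅, x₆ }, { x₁, x₄, x₅, x₆ }, { x₂, x₃, x₄, x₅ }, { x₂, x₃, x₄, x₆ }, { x₂, x₃, x₅, x₆ }, { x₂, x₄, x₅, x₆ }, { x₃, x₄, x₅, x₆ }, { x₁, x₂, x₃, x₄, x₅ }, { x₁, x₂, x₃, x₄, x₆ }, { x₁, x₂, x₃, x₅, x₆ }, { x₁, x₂, x₄, x₅, x₆ }, { x₁, x₃, x₄, x₅, x₆ }, { x₂, x₃, x₄, x₅, x₆ }, S }

Working:
Take S₀ = ℰ ∪ {∅, S} = { {}, { x₂, x₃ }, { x₂, x₆ }, { x₁, x₅, x₆ }, { x₂, x₃, x₄, x₅ }, S }.
Step 1: 8 new —
  { x₁, x₆ }  = ᶜ of { x₂, x₃, x₄, x₅ }
  { x₂, x₃, x₄ }  = ᶜ of { x₁, x₅, x₆ }
  { x₂, x₃, x₆ }  = { x₂, x₃ } ∪ { x₂, x₆ }
  { x₁, x₂, x₅, x₆ }  = { x₁, x₅, x₆ } ∪ { x₂, x₆ }
  { x₁, x₃, x₄, x₅ }  = ᶜ of { x₂, x₆ }
  { x₁, x₄, x₅, x₆ }  = ᶜ of { x₂, x₃ }
  { x₁, x₂, x₃, x₅, x₆ }  = { x₂, x₃ } ∪ { x₁, x₅, x₆ }
  { x₂, x₃, x₄, x₅, x₆ }  = { x₂, x₆ } ∪ { x₂, x₃, x₄, x₅ }
  (now 14)
Step 2. New:
  { x₁ }  = ᶜ of { x₂, x₃, x₄, x₅, x₆ }
  { x₄ }  = ᶜ of { x₁, x₂, x₃, x₅, x₆ }
  { x₃, x₄ }  = ᶜ of { x₁, x₂, x₅, x₆ }
  { x₁, x₂, x₆ }  = { x₁, x₆ } ∪ { x₂, x₆ }
  { x₁, x₄, x₅ }  = ᶜ of { x₂, x₃, x₆ }
  { x₁, x₂, x₃, x₆ }  = { x₁, x₆ } ∪ { x₂, x₃, x₆ }
  { x₂, x₃, x₄, x₆ }  = { x₂, x₃, x₄ } ∪ { x₂, x₃, x₆ }
  { x₁, x₂, x₃, x₄, x₅ }  = { x₂, x₃, x₄ } ∪ { x₁, x₃, x₄, x₅ }
  { x₁, x₂, x₃, x₄, x₆ }  = { x₂, x₃, x₄ } ∪ { x₁, x₆ }
  { x₁, x₂, x₄, x₅, x₆ }  = { x₁, x₄, x₅, x₆ } ∪ { x₂, x₆ }
  { x₁, x₃, x₄, x₅, x₆ }  = { x₁, x₆ } ∪ { x₁, x₃, x₄, x₅ }
  (now 25)
Step 3 adds 15:
  { x₂ }  = ᶜ of { x₁, x₃, x₄, x₅, x₆ }
  { x₃ }  = ᶜ of { x₁, x₂, x₄, x₅, x₆ }
  { x₅ }  = ᶜ of { x₁, x₂, x₃, x₄, x₆ }
  { x₆ }  = ᶜ of { x₁, x₂, x₃, x₄, x₅ }
  { x₁, x₄ }  = { x₄ } ∪ { x₁ }
  { x₁, x₅ }  = ᶜ of { x₂, x₃, x₄, x₆ }
  { x₄, x₅ }  = ᶜ of { x₁, x₂, x₃, x₆ }
  { x₁, x₂, x₃ }  = { x₂, x₃ } ∪ { x₁ }
  { x₁, x₃, x₄ }  = { x₃, x₄ } ∪ { x₁ }
  { x₁, x₄, x₆ }  = { x₁, x₆ } ∪ { x₄ }
  { x₂, x₄, x₆ }  = { x₂, x₆ } ∪ { x₄ }
  { x₃, x₄, x₅ }  = ᶜ of { x₁, x₂, x₆ }
  { x₁, x₂, x₃, x₄ }  = { x₂, x₃, x₄ } ∪ { x₁ }
  { x₁, x₂, x₄, x₆ }  = { x₄ } ∪ { x₁, x₂, x₆ }
  { x₁, x₃, x₄, x₆ }  = { x₃, x₄ } ∪ { x₁, x₆ }
  (now 40)
Step 4 (23 new):
  { x₁, x₂ }  = { x₂ } ∪ { x₁ }
  { x₁, x₃ }  = { x₃ } ∪ { x₁ }
  { x₂, x₄ }  = { x₂ } ∪ { x₄ }
  { x₂, x₅ }  = ᶜ of { x₁, x₃, x₄, x₆ }
  { x₃, x₅ }  = ᶜ of { x₁, x₂, x₄, x₆ }
  { x₃, x₆ }  = { x₃ } ∪ { x₆ }
  { x₄, x₆ }  = { x₄ } ∪ { x₆ }
  { x₅, x₆ }  = ᶜ of { x₁, x₂, x₃, x₄ }
  { x₁, x₂, x₄ }  = { x₂ } ∪ { x₁, x₄ }
  { x₁, x₂, x₅ }  = { x₂ } ∪ { x₁, x₅ }
  { x₁, x₃, x₅ }  = ᶜ of { x₂, x₄, x₆ }
  { x₁, x₃, x₆ }  = { x₁, x₆ } ∪ { x₃ }
  { x₂, x₃, x₅ }  = ᶜ of { x₁, x₄, x₆ }
  { x₂, x₄, x₅ }  = { x₂ } ∪ { x₄, x₅ }
  { x₂, x₅, x₆ }  = ᶜ of { x₁, x₃, x₄ }
  { x₃, x₄, x₆ }  = { x₃, x₄ } ∪ { x₆ }
  { x₄, x₅, x₆ }  = ᶜ of { x₁, x₂, x₃ }
  { x₁, x₂, x₃, x₅ }  = { x₁, x₂, x₃ } ∪ { x₁, x₅ }
  { x₁, x₂, x₄, x₅ }  = { x₂ } ∪ { x₁, x₄, x₅ }
  { x₁, x₃, x₅, x₆ }  = { x₁, x₅, x₆ } ∪ { x₃ }
  { x₂, x₃, x₅, x₆ }  = ᶜ of { x₁, x₄ }
  { x₂, x₄, x₅, x₆ }  = { x₂, x₄, x₆ } ∪ { x₄, x₅ }
  { x₃, x₄, x₅, x₆ }  = { x₃, x₄, x₅ } ∪ { x₆ }
  (now 63)
Step 5: 1 new —
  { x₃, x₅, x₆ }  = ᶜ of { x₁, x₂, x₄ }
  (now 64)
Step 6 adds nothing — fixpoint reached.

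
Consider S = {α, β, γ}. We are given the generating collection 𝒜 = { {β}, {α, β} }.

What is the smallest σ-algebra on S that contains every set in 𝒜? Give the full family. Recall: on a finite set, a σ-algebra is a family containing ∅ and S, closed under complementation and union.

Start: 𝒜 ∪ {∅, S} = { {}, {β}, {α, β}, S }.
Iteration 1. New:
  {γ}  = S∖{α, β}
  {α, γ}  = S∖{β}
  (now 6)
Iteration 2 (1 new):
  {β, γ}  = {γ} ∪ {β}
  (now 7)
Iteration 3. New:
  {α}  = S∖{β, γ}
  (now 8)
Iteration 4: already closed under ᶜ and ∪.

Therefore σ(𝒜) = { {}, {α}, {β}, {γ}, {α, β}, {α, γ}, {β, γ}, S } (|σ(𝒜)| = 8).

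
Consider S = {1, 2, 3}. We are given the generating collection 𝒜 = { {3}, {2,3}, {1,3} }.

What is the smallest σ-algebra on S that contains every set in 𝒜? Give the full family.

Start: 𝒜 ∪ {∅, S} = { {}, {3}, {1,3}, {2,3}, S }.
Iteration 1: +3 →
  {1}  = S∖{2,3}
  {2}  = S∖{1,3}
  {1,2}  = S∖{3}
Iteration 2: stable.

Therefore σ(𝒜) = { {}, {1}, {2}, {3}, {1,2}, {1,3}, {2,3}, S } (|σ(𝒜)| = 8).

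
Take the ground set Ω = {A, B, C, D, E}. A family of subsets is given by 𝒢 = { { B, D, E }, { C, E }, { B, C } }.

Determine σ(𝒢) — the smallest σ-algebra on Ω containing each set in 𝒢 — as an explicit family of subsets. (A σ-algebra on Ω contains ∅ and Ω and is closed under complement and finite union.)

|σ(𝒢)| = 32.  σ(𝒢) = { {  }, { A }, { B }, { C }, { D }, { E }, { A, B }, { A, C }, { A, D }, { A, E }, { B, C }, { B, D }, { B, E }, { C, D }, { C, E }, { D, E }, { A, B, C }, { A, B, D }, { A, B, E }, { A, C, D }, { A, C, E }, { A, D, E }, { B, C, D }, { B, C, E }, { B, D, E }, { C, D, E }, { A, B, C, D }, { A, B, C, E }, { A, B, D, E }, { A, C, D, E }, { B, C, D, E }, Ω }

Check:
Initial family (5 sets): { {  }, { B, C }, { C, E }, { B, D, E }, Ω }.
Round 1 (5 new):
  { A, C }  = complement { B, D, E }
  { A, B, D }  = complement { C, E }
  { A, D, E }  = complement { B, C }
  { B, C, E }  = { B, C } ∪ { C, E }
  { B, C, D, E }  = { B, C } ∪ { B, D, E }
Round 2 adds 8:
  { A }  = complement { B, C, D, E }
  { A, D }  = complement { B, C, E }
  { A, B, C }  = { B, C } ∪ { A, C }
  { A, C, E }  = { A, C } ∪ { C, E }
  { A, B, C, D }  = { A, B, D } ∪ { B, C }
  { A, B, C, E }  = { B, C, E } ∪ { A, C }
  { A, B, D, E }  = { A, D, E } ∪ { A, B, D }
  { A, C, D, E }  = { A, D, E } ∪ { A, C }
Round 3: +7 →
  { B }  = complement { A, C, D, E }
  { C }  = complement { A, B, D, E }
  { D }  = complement { A, B, C, E }
  { E }  = complement { A, B, C, D }
  { B, D }  = complement { A, C, E }
  { D, E }  = complement { A, B, C }
  { A, C, D }  = { A, D } ∪ { A, C }
Round 4: +6 →
  { A, B }  = { B } ∪ { A }
  { A, E }  = { E } ∪ { A }
  { B, E }  = complement { A, C, D }
  { C, D }  = { C } ∪ { D }
  { B, C, D }  = { C } ∪ { B, D }
  { C, D, E }  = { D, E } ∪ { C }
Round 5: 1 new —
  { A, B, E }  = complement { C, D }
Round 6: closed — nothing new.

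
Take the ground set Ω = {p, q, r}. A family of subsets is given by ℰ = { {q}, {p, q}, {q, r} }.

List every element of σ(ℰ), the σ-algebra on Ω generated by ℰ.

σ(ℰ) (8 sets): { ∅, {p}, {q}, {r}, {p, q}, {p, r}, {q, r}, Ω }

Trace:
Begin from { ∅, {q}, {p, q}, {q, r}, Ω } (that is, ℰ plus ∅ and Ω).
Round 1: 3 new —
  {p}  = {q, r}ᶜ
  {r}  = {p, q}ᶜ
  {p, r}  = {q}ᶜ
  [8 total]
Round 2: no new sets; the family is a σ-algebra.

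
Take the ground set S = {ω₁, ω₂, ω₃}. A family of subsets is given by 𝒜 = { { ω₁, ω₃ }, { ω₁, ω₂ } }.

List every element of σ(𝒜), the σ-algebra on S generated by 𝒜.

Initial family (4 sets): { {  }, { ω₁, ω₂ }, { ω₁, ω₃ }, S }.
Pass 1 adds 2:
  { ω₂ }  = S∖{ ω₁, ω₃ }
  { ω₃ }  = S∖{ ω₁, ω₂ }
  — 6 sets.
Pass 2: +1 →
  { ω₂, ω₃ }  = { ω₃ } ∪ { ω₂ }
  — 7 sets.
Pass 3 adds 1:
  { ω₁ }  = S∖{ ω₂, ω₃ }
  — 8 sets.
Pass 4: stable.

Hence σ(𝒜) has 8 members: { {  }, { ω₁ }, { ω₂ }, { ω₃ }, { ω₁, ω₂ }, { ω₁, ω₃ }, { ω₂, ω₃ }, S }.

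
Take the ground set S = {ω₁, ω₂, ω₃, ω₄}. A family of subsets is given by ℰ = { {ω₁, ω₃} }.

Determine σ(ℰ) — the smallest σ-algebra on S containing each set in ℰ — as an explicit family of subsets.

Begin from { {}, {ω₁, ω₃}, S } (that is, ℰ plus ∅ and S).
Pass 1: 1 new —
  {ω₂, ω₄}  = {ω₁, ω₃}ᶜ
  [4 total]
Pass 2: closed — nothing new.

Therefore σ(ℰ) = { {}, {ω₁, ω₃}, {ω₂, ω₄}, S } (|σ(ℰ)| = 4).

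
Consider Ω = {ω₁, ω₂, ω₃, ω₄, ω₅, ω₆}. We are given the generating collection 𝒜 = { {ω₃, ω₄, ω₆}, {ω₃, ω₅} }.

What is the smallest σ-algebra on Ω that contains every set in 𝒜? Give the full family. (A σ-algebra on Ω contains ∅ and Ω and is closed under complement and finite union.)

Take S₀ = 𝒜 ∪ {∅, Ω} = { {}, {ω₃, ω₅}, {ω₃, ω₄, ω₆}, Ω }.
Round 1: +3 →
  {ω₁, ω₂, ω₅}  = Ω∖{ω₃, ω₄, ω₆}
  {ω₁, ω₂, ω₄, ω₆}  = Ω∖{ω₃, ω₅}
  {ω₃, ω₄, ω₅, ω₆}  = {ω₃, ω₅} ∪ {ω₃, ω₄, ω₆}
  |family| = 7
Round 2 adds 4:
  {ω₁, ω₂}  = Ω∖{ω₃, ω₄, ω₅, ω₆}
  {ω₁, ω₂, ω₃, ω₅}  = {ω₁, ω₂, ω₅} ∪ {ω₃, ω₅}
  {ω₁, ω₂, ω₃, ω₄, ω₆}  = {ω₁, ω₂, ω₄, ω₆} ∪ {ω₃, ω₄, ω₆}
  {ω₁, ω₂, ω₄, ω₅, ω₆}  = {ω₁, ω₂, ω₅} ∪ {ω₁, ω₂, ω₄, ω₆}
  |family| = 11
Round 3 adds 3:
  {ω₃}  = Ω∖{ω₁, ω₂, ω₄, ω₅, ω₆}
  {ω₅}  = Ω∖{ω₁, ω₂, ω₃, ω₄, ω₆}
  {ω₄, ω₆}  = Ω∖{ω₁, ω₂, ω₃, ω₅}
  |family| = 14
Round 4: 2 new —
  {ω₁, ω₂, ω₃}  = {ω₃} ∪ {ω₁, ω₂}
  {ω₄, ω₅, ω₆}  = {ω₄, ω₆} ∪ {ω₅}
  |family| = 16
Round 5: stable.

Hence σ(𝒜) has 16 members: { {}, {ω₃}, {ω₅}, {ω₁, ω₂}, {ω₃, ω₅}, {ω₄, ω₆}, {ω₁, ω₂, ω₃}, {ω₁, ω₂, ω₅}, {ω₃, ω₄, ω₆}, {ω₄, ω₅, ω₆}, {ω₁, ω₂, ω₃, ω₅}, {ω₁, ω₂, ω₄, ω₆}, {ω₃, ω₄, ω₅, ω₆}, {ω₁, ω₂, ω₃, ω₄, ω₆}, {ω₁, ω₂, ω₄, ω₅, ω₆}, Ω }.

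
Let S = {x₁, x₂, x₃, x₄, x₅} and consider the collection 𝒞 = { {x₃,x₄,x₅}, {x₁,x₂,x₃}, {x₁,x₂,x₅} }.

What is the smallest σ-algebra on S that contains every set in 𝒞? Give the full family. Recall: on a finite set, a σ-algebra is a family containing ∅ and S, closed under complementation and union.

σ(𝒞) (16 sets): { {}, {x₃}, {x₄}, {x₅}, {x₁,x₂}, {x₃,x₄}, {x₃,x₅}, {x₄,x₅}, {x₁,x₂,x₃}, {x₁,x₂,x₄}, {x₁,x₂,x₅}, {x₃,x₄,x₅}, {x₁,x₂,x₃,x₄}, {x₁,x₂,x₃,x₅}, {x₁,x₂,x₄,x₅}, S }

Trace:
Begin from { {}, {x₁,x₂,x₃}, {x₁,x₂,x₅}, {x₃,x₄,x₅}, S } (that is, 𝒞 plus ∅ and S).
Iteration 1. New:
  {x₁,x₂}  = ᶜ of {x₃,x₄,x₅}
  {x₃,x₄}  = ᶜ of {x₁,x₂,x₅}
  {x₄,x₅}  = ᶜ of {x₁,x₂,x₃}
  {x₁,x₂,x₃,x₅}  = {x₁,x₂,x₅} ∪ {x₁,x₂,x₃}
  |family| = 9
Iteration 2: +3 →
  {x₄}  = ᶜ of {x₁,x₂,x₃,x₅}
  {x₁,x₂,x₃,x₄}  = {x₃,x₄} ∪ {x₁,x₂,x₃}
  {x₁,x₂,x₄,x₅}  = {x₁,x₂} ∪ {x₄,x₅}
  |family| = 12
Iteration 3. New:
  {x₃}  = ᶜ of {x₁,x₂,x₄,x₅}
  {x₅}  = ᶜ of {x₁,x₂,x₃,x₄}
  {x₁,x₂,x₄}  = {x₁,x₂} ∪ {x₄}
  |family| = 15
Iteration 4. New:
  {x₃,x₅}  = ᶜ of {x₁,x₂,x₄}
  |family| = 16
Iteration 5: already closed under ᶜ and ∪.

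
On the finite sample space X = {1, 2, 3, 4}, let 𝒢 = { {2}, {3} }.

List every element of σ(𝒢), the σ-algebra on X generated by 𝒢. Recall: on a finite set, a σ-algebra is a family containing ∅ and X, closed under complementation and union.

Take S₀ = 𝒢 ∪ {∅, X} = { {}, {2}, {3}, X }.
Step 1: +3 →
  {2,3}  = {3} ∪ {2}
  {1,2,4}  = X∖{3}
  {1,3,4}  = X∖{2}
  [7 total]
Step 2: 1 new —
  {1,4}  = X∖{2,3}
  [8 total]
Step 3: stable.

Hence σ(𝒢) has 8 members: { {}, {2}, {3}, {1,4}, {2,3}, {1,2,4}, {1,3,4}, X }.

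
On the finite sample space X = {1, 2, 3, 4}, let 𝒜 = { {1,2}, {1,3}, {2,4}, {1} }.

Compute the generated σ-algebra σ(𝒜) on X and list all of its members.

Answer: σ(𝒜) = { {}, {1}, {2}, {3}, {4}, {1,2}, {1,3}, {1,4}, {2,3}, {2,4}, {3,4}, {1,2,3}, {1,2,4}, {1,3,4}, {2,3,4}, X }

Derivation:
Start: 𝒜 ∪ {∅, X} = { {}, {1}, {1,2}, {1,3}, {2,4}, X }.
Pass 1. New:
  {3,4}  = ᶜ of {1,2}
  {1,2,3}  = {1,2} ∪ {1,3}
  {1,2,4}  = {1,2} ∪ {2,4}
  {2,3,4}  = ᶜ of {1}
Pass 2: +3 →
  {3}  = ᶜ of {1,2,4}
  {4}  = ᶜ of {1,2,3}
  {1,3,4}  = {3,4} ∪ {1,3}
Pass 3 adds 2:
  {2}  = ᶜ of {1,3,4}
  {1,4}  = {4} ∪ {1}
Pass 4: +1 →
  {2,3}  = ᶜ of {1,4}
Pass 5 adds nothing — fixpoint reached.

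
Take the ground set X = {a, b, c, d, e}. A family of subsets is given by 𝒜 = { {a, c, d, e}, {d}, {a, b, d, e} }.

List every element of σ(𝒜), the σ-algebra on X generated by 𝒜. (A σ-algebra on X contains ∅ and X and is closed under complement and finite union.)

σ(𝒜) = { ∅, {b}, {c}, {d}, {a, e}, {b, c}, {b, d}, {c, d}, {a, b, e}, {a, c, e}, {a, d, e}, {b, c, d}, {a, b, c, e}, {a, b, d, e}, {a, c, d, e}, X }

Trace:
Start: 𝒜 ∪ {∅, X} = { ∅, {d}, {a, b, d, e}, {a, c, d, e}, X }.
Round 1 adds 3:
  {b}  = complement {a, c, d, e}
  {c}  = complement {a, b, d, e}
  {a, b, c, e}  = complement {d}
Round 2 (3 new):
  {b, c}  = {b} ∪ {c}
  {b, d}  = {d} ∪ {b}
  {c, d}  = {d} ∪ {c}
Round 3: +4 →
  {a, b, e}  = complement {c, d}
  {a, c, e}  = complement {b, d}
  {a, d, e}  = complement {b, c}
  {b, c, d}  = {c} ∪ {b, d}
Round 4: 1 new —
  {a, e}  = complement {b, c, d}
Round 5: no new sets; the family is a σ-algebra.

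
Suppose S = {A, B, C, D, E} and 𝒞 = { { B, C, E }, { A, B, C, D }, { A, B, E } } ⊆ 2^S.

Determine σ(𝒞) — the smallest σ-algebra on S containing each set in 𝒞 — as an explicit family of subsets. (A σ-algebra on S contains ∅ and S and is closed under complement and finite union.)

Initial family (5 sets): { {}, { A, B, E }, { B, C, E }, { A, B, C, D }, S }.
Iteration 1 (4 new):
  { E }  = S∖{ A, B, C, D }
  { A, D }  = S∖{ B, C, E }
  { C, D }  = S∖{ A, B, E }
  { A, B, C, E }  = { A, B, E } ∪ { B, C, E }
  |family| = 9
Iteration 2. New:
  { D }  = S∖{ A, B, C, E }
  { A, C, D }  = { C, D } ∪ { A, D }
  { A, D, E }  = { E } ∪ { A, D }
  { C, D, E }  = { C, D } ∪ { E }
  { A, B, D, E }  = { A, B, E } ∪ { A, D }
  { B, C, D, E }  = { C, D } ∪ { B, C, E }
  |family| = 15
Iteration 3 adds 7:
  { A }  = S∖{ B, C, D, E }
  { C }  = S∖{ A, B, D, E }
  { A, B }  = S∖{ C, D, E }
  { B, C }  = S∖{ A, D, E }
  { B, E }  = S∖{ A, C, D }
  { D, E }  = { D } ∪ { E }
  { A, C, D, E }  = { A, D, E } ∪ { C, D, E }
  |family| = 22
Iteration 4 (8 new):
  { B }  = S∖{ A, C, D, E }
  { A, C }  = { C } ∪ { A }
  { A, E }  = { E } ∪ { A }
  { C, E }  = { E } ∪ { C }
  { A, B, C }  = S∖{ D, E }
  { A, B, D }  = { A, D } ∪ { A, B }
  { B, C, D }  = { C, D } ∪ { B, C }
  { B, D, E }  = { B, E } ∪ { D, E }
  |family| = 30
Iteration 5: 2 new —
  { B, D }  = { B } ∪ { D }
  { A, C, E }  = { E } ∪ { A, C }
  |family| = 32
Iteration 6: no new sets; the family is a σ-algebra.

Hence σ(𝒞) has 32 members: { {}, { A }, { B }, { C }, { D }, { E }, { A, B }, { A, C }, { A, D }, { A, E }, { B, C }, { B, D }, { B, E }, { C, D }, { C, E }, { D, E }, { A, B, C }, { A, B, D }, { A, B, E }, { A, C, D }, { A, C, E }, { A, D, E }, { B, C, D }, { B, C, E }, { B, D, E }, { C, D, E }, { A, B, C, D }, { A, B, C, E }, { A, B, D, E }, { A, C, D, E }, { B, C, D, E }, S }.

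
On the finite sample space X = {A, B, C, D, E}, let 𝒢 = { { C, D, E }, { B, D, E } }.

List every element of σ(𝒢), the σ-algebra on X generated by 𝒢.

|σ(𝒢)| = 16.  σ(𝒢) = { {}, { A }, { B }, { C }, { A, B }, { A, C }, { B, C }, { D, E }, { A, B, C }, { A, D, E }, { B, D, E }, { C, D, E }, { A, B, D, E }, { A, C, D, E }, { B, C, D, E }, X }

Trace:
Initial family (4 sets): { {}, { B, D, E }, { C, D, E }, X }.
Round 1. New:
  { A, B }  = { C, D, E }ᶜ
  { A, C }  = { B, D, E }ᶜ
  { B, C, D, E }  = { C, D, E } ∪ { B, D, E }
  |family| = 7
Round 2 adds 4:
  { A }  = { B, C, D, E }ᶜ
  { A, B, C }  = { A, B } ∪ { A, C }
  { A, B, D, E }  = { A, B } ∪ { B, D, E }
  { A, C, D, E }  = { C, D, E } ∪ { A, C }
  |family| = 11
Round 3. New:
  { B }  = { A, C, D, E }ᶜ
  { C }  = { A, B, D, E }ᶜ
  { D, E }  = { A, B, C }ᶜ
  |family| = 14
Round 4 adds 2:
  { B, C }  = { C } ∪ { B }
  { A, D, E }  = { D, E } ∪ { A }
  |family| = 16
Round 5: closed — nothing new.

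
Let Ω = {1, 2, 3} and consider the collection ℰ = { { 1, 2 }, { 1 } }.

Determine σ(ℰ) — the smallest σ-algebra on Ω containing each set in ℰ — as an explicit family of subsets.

σ(ℰ) = { {}, { 1 }, { 2 }, { 3 }, { 1, 2 }, { 1, 3 }, { 2, 3 }, Ω }

Check:
Seed the family with ℰ together with ∅ and Ω: { {}, { 1 }, { 1, 2 }, Ω }.
Step 1 (2 new):
  { 3 }  = Ω∖{ 1, 2 }
  { 2, 3 }  = Ω∖{ 1 }
Step 2: +1 →
  { 1, 3 }  = { 3 } ∪ { 1 }
Step 3 adds 1:
  { 2 }  = Ω∖{ 1, 3 }
After Step 4 the family is unchanged; done.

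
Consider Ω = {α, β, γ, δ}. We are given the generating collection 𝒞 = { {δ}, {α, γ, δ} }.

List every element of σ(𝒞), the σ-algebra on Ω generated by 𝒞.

Seed the family with 𝒞 together with ∅ and Ω: { {}, {δ}, {α, γ, δ}, Ω }.
Round 1: 2 new —
  {β}  = complement {α, γ, δ}
  {α, β, γ}  = complement {δ}
  |family| = 6
Round 2. New:
  {β, δ}  = {δ} ∪ {β}
  |family| = 7
Round 3: +1 →
  {α, γ}  = complement {β, δ}
  |family| = 8
Round 4: closed — nothing new.

Hence σ(𝒞) has 8 members: { {}, {β}, {δ}, {α, γ}, {β, δ}, {α, β, γ}, {α, γ, δ}, Ω }.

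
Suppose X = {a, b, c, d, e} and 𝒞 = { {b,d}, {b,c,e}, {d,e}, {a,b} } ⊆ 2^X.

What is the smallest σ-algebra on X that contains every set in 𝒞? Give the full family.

Initial family (6 sets): { {}, {a,b}, {b,d}, {d,e}, {b,c,e}, X }.
Iteration 1 (9 new):
  {a,d}  = {b,c,e}ᶜ
  {a,b,c}  = {d,e}ᶜ
  {a,b,d}  = {a,b} ∪ {b,d}
  {a,c,e}  = {b,d}ᶜ
  {b,d,e}  = {d,e} ∪ {b,d}
  {c,d,e}  = {a,b}ᶜ
  {a,b,c,e}  = {b,c,e} ∪ {a,b}
  {a,b,d,e}  = {d,e} ∪ {a,b}
  {b,c,d,e}  = {d,e} ∪ {b,c,e}
  (now 15)
Iteration 2 adds 8:
  {a}  = {b,c,d,e}ᶜ
  {c}  = {a,b,d,e}ᶜ
  {d}  = {a,b,c,e}ᶜ
  {a,c}  = {b,d,e}ᶜ
  {c,e}  = {a,b,d}ᶜ
  {a,d,e}  = {d,e} ∪ {a,d}
  {a,b,c,d}  = {a,b,c} ∪ {a,b,d}
  {a,c,d,e}  = {c,d,e} ∪ {a,c,e}
  (now 23)
Iteration 3: +6 →
  {b}  = {a,c,d,e}ᶜ
  {e}  = {a,b,c,d}ᶜ
  {b,c}  = {a,d,e}ᶜ
  {c,d}  = {c} ∪ {d}
  {a,c,d}  = {a,d} ∪ {a,c}
  {b,c,d}  = {b,d} ∪ {c}
  (now 29)
Iteration 4 adds 3:
  {a,e}  = {b,c,d}ᶜ
  {b,e}  = {a,c,d}ᶜ
  {a,b,e}  = {c,d}ᶜ
  (now 32)
Iteration 5: already closed under ᶜ and ∪.

σ(𝒞) = { {}, {a}, {b}, {c}, {d}, {e}, {a,b}, {a,c}, {a,d}, {a,e}, {b,c}, {b,d}, {b,e}, {c,d}, {c,e}, {d,e}, {a,b,c}, {a,b,d}, {a,b,e}, {a,c,d}, {a,c,e}, {a,d,e}, {b,c,d}, {b,c,e}, {b,d,e}, {c,d,e}, {a,b,c,d}, {a,b,c,e}, {a,b,d,e}, {a,c,d,e}, {b,c,d,e}, X }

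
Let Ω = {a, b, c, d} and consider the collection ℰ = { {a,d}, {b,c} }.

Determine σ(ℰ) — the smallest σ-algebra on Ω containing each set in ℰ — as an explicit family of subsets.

σ(ℰ) (4 sets): { {}, {a,d}, {b,c}, Ω }

Working:
Initial family (4 sets): { {}, {a,d}, {b,c}, Ω }.
Round 1: no new sets; the family is a σ-algebra.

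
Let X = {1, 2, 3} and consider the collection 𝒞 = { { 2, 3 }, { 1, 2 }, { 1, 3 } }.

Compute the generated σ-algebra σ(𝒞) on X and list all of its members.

Take S₀ = 𝒞 ∪ {∅, X} = { {  }, { 1, 2 }, { 1, 3 }, { 2, 3 }, X }.
Iteration 1: 3 new —
  { 1 }  = complement { 2, 3 }
  { 2 }  = complement { 1, 3 }
  { 3 }  = complement { 1, 2 }
  [8 total]
Iteration 2: already closed under ᶜ and ∪.

|σ(𝒞)| = 8.  σ(𝒞) = { {  }, { 1 }, { 2 }, { 3 }, { 1, 2 }, { 1, 3 }, { 2, 3 }, X }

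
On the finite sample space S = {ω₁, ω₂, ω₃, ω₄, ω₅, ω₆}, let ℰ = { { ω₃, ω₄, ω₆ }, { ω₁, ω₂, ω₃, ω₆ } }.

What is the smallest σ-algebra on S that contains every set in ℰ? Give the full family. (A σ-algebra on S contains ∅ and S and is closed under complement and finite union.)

Start: ℰ ∪ {∅, S} = { ∅, { ω₃, ω₄, ω₆ }, { ω₁, ω₂, ω₃, ω₆ }, S }.
Step 1 (3 new):
  { ω₄, ω₅ }  = complement { ω₁, ω₂, ω₃, ω₆ }
  { ω₁, ω₂, ω₅ }  = complement { ω₃, ω₄, ω₆ }
  { ω₁, ω₂, ω₃, ω₄, ω₆ }  = { ω₃, ω₄, ω₆ } ∪ { ω₁, ω₂, ω₃, ω₆ }
  — 7 sets.
Step 2: +4 →
  { ω₅ }  = complement { ω₁, ω₂, ω₃, ω₄, ω₆ }
  { ω₁, ω₂, ω₄, ω₅ }  = { ω₄, ω₅ } ∪ { ω₁, ω₂, ω₅ }
  { ω₃, ω₄, ω₅, ω₆ }  = { ω₄, ω₅ } ∪ { ω₃, ω₄, ω₆ }
  { ω₁, ω₂, ω₃, ω₅, ω₆ }  = { ω₁, ω₂, ω₅ } ∪ { ω₁, ω₂, ω₃, ω₆ }
  — 11 sets.
Step 3: 3 new —
  { ω₄ }  = complement { ω₁, ω₂, ω₃, ω₅, ω₆ }
  { ω₁, ω₂ }  = complement { ω₃, ω₄, ω₅, ω₆ }
  { ω₃, ω₆ }  = complement { ω₁, ω₂, ω₄, ω₅ }
  — 14 sets.
Step 4 adds 2:
  { ω₁, ω₂, ω₄ }  = { ω₁, ω₂ } ∪ { ω₄ }
  { ω₃, ω₅, ω₆ }  = { ω₃, ω₆ } ∪ { ω₅ }
  — 16 sets.
Step 5: no new sets; the family is a σ-algebra.

Therefore σ(ℰ) = { ∅, { ω₄ }, { ω₅ }, { ω₁, ω₂ }, { ω₃, ω₆ }, { ω₄, ω₅ }, { ω₁, ω₂, ω₄ }, { ω₁, ω₂, ω₅ }, { ω₃, ω₄, ω₆ }, { ω₃, ω₅, ω₆ }, { ω₁, ω₂, ω₃, ω₆ }, { ω₁, ω₂, ω₄, ω₅ }, { ω₃, ω₄, ω₅, ω₆ }, { ω₁, ω₂, ω₃, ω₄, ω₆ }, { ω₁, ω₂, ω₃, ω₅, ω₆ }, S } (|σ(ℰ)| = 16).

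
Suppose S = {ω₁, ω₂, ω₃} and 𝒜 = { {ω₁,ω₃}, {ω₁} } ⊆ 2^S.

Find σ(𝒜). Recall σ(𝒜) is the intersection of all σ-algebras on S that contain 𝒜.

|σ(𝒜)| = 8.  σ(𝒜) = { {}, {ω₁}, {ω₂}, {ω₃}, {ω₁,ω₂}, {ω₁,ω₃}, {ω₂,ω₃}, S }

Working:
Seed the family with 𝒜 together with ∅ and S: { {}, {ω₁}, {ω₁,ω₃}, S }.
Iteration 1 adds 2:
  {ω₂}  = S∖{ω₁,ω₃}
  {ω₂,ω₃}  = S∖{ω₁}
  [6 total]
Iteration 2 adds 1:
  {ω₁,ω₂}  = {ω₂} ∪ {ω₁}
  [7 total]
Iteration 3: 1 new —
  {ω₃}  = S∖{ω₁,ω₂}
  [8 total]
Iteration 4: stable.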